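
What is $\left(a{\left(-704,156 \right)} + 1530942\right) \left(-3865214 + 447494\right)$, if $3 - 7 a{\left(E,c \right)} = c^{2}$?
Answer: $- \frac{36543154264920}{7} \approx -5.2204 \cdot 10^{12}$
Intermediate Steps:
$a{\left(E,c \right)} = \frac{3}{7} - \frac{c^{2}}{7}$
$\left(a{\left(-704,156 \right)} + 1530942\right) \left(-3865214 + 447494\right) = \left(\left(\frac{3}{7} - \frac{156^{2}}{7}\right) + 1530942\right) \left(-3865214 + 447494\right) = \left(\left(\frac{3}{7} - \frac{24336}{7}\right) + 1530942\right) \left(-3417720\right) = \left(- \frac{24333}{7} + 1530942\right) \left(-3417720\right) = \frac{10692261}{7} \left(-3417720\right) = - \frac{36543154264920}{7}$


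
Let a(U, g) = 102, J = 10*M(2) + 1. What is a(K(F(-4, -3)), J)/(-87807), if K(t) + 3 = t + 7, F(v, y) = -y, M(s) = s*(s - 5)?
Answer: -34/29269 ≈ -0.0011616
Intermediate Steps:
M(s) = s*(-5 + s)
K(t) = 4 + t (K(t) = -3 + (t + 7) = -3 + (7 + t) = 4 + t)
J = -59 (J = 10*(2*(-5 + 2)) + 1 = 10*(2*(-3)) + 1 = 10*(-6) + 1 = -60 + 1 = -59)
a(K(F(-4, -3)), J)/(-87807) = 102/(-87807) = 102*(-1/87807) = -34/29269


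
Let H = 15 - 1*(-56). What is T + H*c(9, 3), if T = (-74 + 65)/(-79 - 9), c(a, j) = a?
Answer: 56241/88 ≈ 639.10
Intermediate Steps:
H = 71 (H = 15 + 56 = 71)
T = 9/88 (T = -9/(-88) = -9*(-1/88) = 9/88 ≈ 0.10227)
T + H*c(9, 3) = 9/88 + 71*9 = 9/88 + 639 = 56241/88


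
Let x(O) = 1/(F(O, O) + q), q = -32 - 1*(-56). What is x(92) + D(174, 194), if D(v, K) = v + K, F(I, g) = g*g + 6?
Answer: 3125793/8494 ≈ 368.00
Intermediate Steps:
F(I, g) = 6 + g² (F(I, g) = g² + 6 = 6 + g²)
q = 24 (q = -32 + 56 = 24)
D(v, K) = K + v
x(O) = 1/(30 + O²) (x(O) = 1/((6 + O²) + 24) = 1/(30 + O²))
x(92) + D(174, 194) = 1/(30 + 92²) + (194 + 174) = 1/(30 + 8464) + 368 = 1/8494 + 368 = 3125793/8494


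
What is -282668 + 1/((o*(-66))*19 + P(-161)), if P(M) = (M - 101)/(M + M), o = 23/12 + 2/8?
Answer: -123612412569/437306 ≈ -2.8267e+5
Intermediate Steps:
o = 13/6 (o = 23*(1/12) + 2*(⅛) = 23/12 + ¼ = 13/6 ≈ 2.1667)
P(M) = (-101 + M)/(2*M) (P(M) = (-101 + M)/((2*M)) = (-101 + M)*(1/(2*M)) = (-101 + M)/(2*M))
-282668 + 1/((o*(-66))*19 + P(-161)) = -282668 + 1/(((13/6)*(-66))*19 + (½)*(-101 - 161)/(-161)) = -282668 + 1/(-143*19 + (½)*(-1/161)*(-262)) = -282668 + 1/(-2717 + 131/161) = -282668 + 1/(-437306/161) = -282668 - 161/437306 = -123612412569/437306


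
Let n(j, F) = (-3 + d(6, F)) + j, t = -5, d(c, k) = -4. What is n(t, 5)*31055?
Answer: -372660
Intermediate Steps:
n(j, F) = -7 + j (n(j, F) = (-3 - 4) + j = -7 + j)
n(t, 5)*31055 = (-7 - 5)*31055 = -12*31055 = -372660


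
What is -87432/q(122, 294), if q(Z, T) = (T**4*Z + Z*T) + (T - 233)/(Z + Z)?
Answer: -349728/3645937006321 ≈ -9.5923e-8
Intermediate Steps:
q(Z, T) = T*Z + Z*T**4 + (-233 + T)/(2*Z) (q(Z, T) = (Z*T**4 + T*Z) + (-233 + T)/((2*Z)) = (T*Z + Z*T**4) + (-233 + T)*(1/(2*Z)) = (T*Z + Z*T**4) + (-233 + T)/(2*Z) = T*Z + Z*T**4 + (-233 + T)/(2*Z))
-87432/q(122, 294) = -87432*244/(-233 + 294 + 2*294*122**2*(1 + 294**3)) = -87432*244/(-233 + 294 + 2*294*14884*(1 + 25412184)) = -87432*244/(-233 + 294 + 2*294*14884*25412185) = -87432*244/(-233 + 294 + 222402157385520) = -87432/((1/2)*(1/122)*222402157385581) = -87432/3645937006321/4 = -87432*4/3645937006321 = -349728/3645937006321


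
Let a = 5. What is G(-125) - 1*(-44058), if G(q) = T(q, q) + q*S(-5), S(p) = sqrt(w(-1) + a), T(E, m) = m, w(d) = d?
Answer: 43683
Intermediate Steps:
S(p) = 2 (S(p) = sqrt(-1 + 5) = sqrt(4) = 2)
G(q) = 3*q (G(q) = q + q*2 = q + 2*q = 3*q)
G(-125) - 1*(-44058) = 3*(-125) - 1*(-44058) = -375 + 44058 = 43683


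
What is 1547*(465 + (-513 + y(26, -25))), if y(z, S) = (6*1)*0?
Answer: -74256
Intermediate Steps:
y(z, S) = 0 (y(z, S) = 6*0 = 0)
1547*(465 + (-513 + y(26, -25))) = 1547*(465 + (-513 + 0)) = 1547*(465 - 513) = 1547*(-48) = -74256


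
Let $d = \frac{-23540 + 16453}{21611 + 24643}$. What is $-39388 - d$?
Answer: $- \frac{1821845465}{46254} \approx -39388.0$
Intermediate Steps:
$d = - \frac{7087}{46254} \approx -0.15322$
$-39388 - d = -39388 - - \frac{7087}{46254} = -39388 + \frac{7087}{46254} = - \frac{1821845465}{46254}$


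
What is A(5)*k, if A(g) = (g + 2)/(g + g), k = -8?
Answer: -28/5 ≈ -5.6000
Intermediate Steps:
A(g) = (2 + g)/(2*g) (A(g) = (2 + g)/((2*g)) = (2 + g)*(1/(2*g)) = (2 + g)/(2*g))
A(5)*k = ((½)*(2 + 5)/5)*(-8) = ((½)*(⅕)*7)*(-8) = (7/10)*(-8) = -28/5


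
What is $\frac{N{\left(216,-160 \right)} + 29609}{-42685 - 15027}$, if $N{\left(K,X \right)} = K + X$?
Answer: $- \frac{29665}{57712} \approx -0.51402$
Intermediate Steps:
$\frac{N{\left(216,-160 \right)} + 29609}{-42685 - 15027} = \frac{\left(216 - 160\right) + 29609}{-42685 - 15027} = \frac{56 + 29609}{-57712} = 29665 \left(- \frac{1}{57712}\right) = - \frac{29665}{57712}$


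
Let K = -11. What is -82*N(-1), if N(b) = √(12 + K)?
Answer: -82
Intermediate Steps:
N(b) = 1 (N(b) = √(12 - 11) = √1 = 1)
-82*N(-1) = -82*1 = -82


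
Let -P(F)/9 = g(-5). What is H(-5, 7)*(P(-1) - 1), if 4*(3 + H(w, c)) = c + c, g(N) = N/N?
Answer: -5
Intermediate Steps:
g(N) = 1
H(w, c) = -3 + c/2 (H(w, c) = -3 + (c + c)/4 = -3 + (2*c)/4 = -3 + c/2)
P(F) = -9 (P(F) = -9*1 = -9)
H(-5, 7)*(P(-1) - 1) = (-3 + (½)*7)*(-9 - 1) = (-3 + 7/2)*(-10) = (½)*(-10) = -5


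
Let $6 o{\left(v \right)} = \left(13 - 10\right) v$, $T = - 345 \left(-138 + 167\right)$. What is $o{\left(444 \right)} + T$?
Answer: $-9783$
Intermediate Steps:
$T = -10005$ ($T = \left(-345\right) 29 = -10005$)
$o{\left(v \right)} = \frac{v}{2}$ ($o{\left(v \right)} = \frac{\left(13 - 10\right) v}{6} = \frac{3 v}{6} = \frac{v}{2}$)
$o{\left(444 \right)} + T = \frac{1}{2} \cdot 444 - 10005 = 222 - 10005 = -9783$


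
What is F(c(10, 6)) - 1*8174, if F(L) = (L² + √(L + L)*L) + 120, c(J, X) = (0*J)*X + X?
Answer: -8018 + 12*√3 ≈ -7997.2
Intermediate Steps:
c(J, X) = X (c(J, X) = 0*X + X = 0 + X = X)
F(L) = 120 + L² + √2*L^(3/2) (F(L) = (L² + √(2*L)*L) + 120 = (L² + (√2*√L)*L) + 120 = (L² + √2*L^(3/2)) + 120 = 120 + L² + √2*L^(3/2))
F(c(10, 6)) - 1*8174 = (120 + 6² + √2*6^(3/2)) - 1*8174 = (120 + 36 + √2*(6*√6)) - 8174 = (120 + 36 + 12*√3) - 8174 = (156 + 12*√3) - 8174 = -8018 + 12*√3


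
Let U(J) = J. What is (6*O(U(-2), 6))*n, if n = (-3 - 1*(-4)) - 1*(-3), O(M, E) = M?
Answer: -48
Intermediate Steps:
n = 4 (n = (-3 + 4) + 3 = 1 + 3 = 4)
(6*O(U(-2), 6))*n = (6*(-2))*4 = -12*4 = -48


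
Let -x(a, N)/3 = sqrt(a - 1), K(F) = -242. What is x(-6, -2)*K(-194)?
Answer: 726*I*sqrt(7) ≈ 1920.8*I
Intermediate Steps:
x(a, N) = -3*sqrt(-1 + a) (x(a, N) = -3*sqrt(a - 1) = -3*sqrt(-1 + a))
x(-6, -2)*K(-194) = -3*sqrt(-1 - 6)*(-242) = -3*I*sqrt(7)*(-242) = 726*I*sqrt(7)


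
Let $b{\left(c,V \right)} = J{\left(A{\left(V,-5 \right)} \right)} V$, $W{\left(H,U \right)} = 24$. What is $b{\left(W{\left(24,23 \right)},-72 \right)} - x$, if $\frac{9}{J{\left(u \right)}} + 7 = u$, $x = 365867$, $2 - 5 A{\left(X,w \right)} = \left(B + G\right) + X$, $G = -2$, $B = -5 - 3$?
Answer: $- \frac{17930723}{49} \approx -3.6593 \cdot 10^{5}$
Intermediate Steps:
$B = -8$ ($B = -5 - 3 = -8$)
$A{\left(X,w \right)} = \frac{12}{5} - \frac{X}{5}$ ($A{\left(X,w \right)} = \frac{2}{5} - \frac{\left(-8 - 2\right) + X}{5} = \frac{2}{5} - \frac{-10 + X}{5} = \frac{2}{5} - \left(-2 + \frac{X}{5}\right) = \frac{12}{5} - \frac{X}{5}$)
$J{\left(u \right)} = \frac{9}{-7 + u}$
$b{\left(c,V \right)} = \frac{9 V}{- \frac{23}{5} - \frac{V}{5}}$ ($b{\left(c,V \right)} = \frac{9}{-7 - \left(- \frac{12}{5} + \frac{V}{5}\right)} V = \frac{9}{- \frac{23}{5} - \frac{V}{5}} V = \frac{9 V}{- \frac{23}{5} - \frac{V}{5}}$)
$b{\left(W{\left(24,23 \right)},-72 \right)} - x = \left(-45\right) \left(-72\right) \frac{1}{23 - 72} - 365867 = \left(-45\right) \left(-72\right) \frac{1}{-49} - 365867 = \left(-45\right) \left(-72\right) \left(- \frac{1}{49}\right) - 365867 = - \frac{3240}{49} - 365867 = - \frac{17930723}{49}$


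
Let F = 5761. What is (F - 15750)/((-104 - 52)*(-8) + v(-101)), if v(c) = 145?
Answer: -1427/199 ≈ -7.1709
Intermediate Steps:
(F - 15750)/((-104 - 52)*(-8) + v(-101)) = (5761 - 15750)/((-104 - 52)*(-8) + 145) = -9989/(-156*(-8) + 145) = -9989/(1248 + 145) = -9989/1393 = -9989*1/1393 = -1427/199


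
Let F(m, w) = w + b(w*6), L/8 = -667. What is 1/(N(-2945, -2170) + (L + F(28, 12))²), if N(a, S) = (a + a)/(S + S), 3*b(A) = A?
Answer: 14/393260019 ≈ 3.5600e-8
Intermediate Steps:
L = -5336 (L = 8*(-667) = -5336)
b(A) = A/3
N(a, S) = a/S (N(a, S) = (2*a)/((2*S)) = (2*a)*(1/(2*S)) = a/S)
F(m, w) = 3*w (F(m, w) = w + (w*6)/3 = w + (6*w)/3 = w + 2*w = 3*w)
1/(N(-2945, -2170) + (L + F(28, 12))²) = 1/(-2945/(-2170) + (-5336 + 3*12)²) = 1/(-2945*(-1/2170) + (-5336 + 36)²) = 1/(19/14 + (-5300)²) = 1/(19/14 + 28090000) = 1/(393260019/14) = 14/393260019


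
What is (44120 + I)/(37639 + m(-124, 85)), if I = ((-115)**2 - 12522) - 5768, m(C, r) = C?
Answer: 7811/7503 ≈ 1.0410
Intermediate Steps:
I = -5065 (I = (13225 - 12522) - 5768 = 703 - 5768 = -5065)
(44120 + I)/(37639 + m(-124, 85)) = (44120 - 5065)/(37639 - 124) = 39055/37515 = 39055*(1/37515) = 7811/7503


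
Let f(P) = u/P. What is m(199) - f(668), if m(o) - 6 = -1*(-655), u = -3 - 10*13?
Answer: 441681/668 ≈ 661.20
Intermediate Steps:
u = -133 (u = -3 - 130 = -133)
f(P) = -133/P
m(o) = 661 (m(o) = 6 - 1*(-655) = 6 + 655 = 661)
m(199) - f(668) = 661 - (-133)/668 = 661 - 1*(-133/668) = 661 + 133/668 = 441681/668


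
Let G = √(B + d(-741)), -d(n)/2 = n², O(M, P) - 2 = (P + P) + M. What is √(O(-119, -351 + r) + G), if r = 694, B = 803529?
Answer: √(569 + 3*I*√32737) ≈ 26.032 + 10.425*I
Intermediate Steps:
O(M, P) = 2 + M + 2*P (O(M, P) = 2 + ((P + P) + M) = 2 + (2*P + M) = 2 + (M + 2*P) = 2 + M + 2*P)
d(n) = -2*n²
G = 3*I*√32737 (G = √(803529 - 2*(-741)²) = √(803529 - 2*549081) = √(803529 - 1098162) = √(-294633) = 3*I*√32737 ≈ 542.8*I)
√(O(-119, -351 + r) + G) = √((2 - 119 + 2*(-351 + 694)) + 3*I*√32737) = √((2 - 119 + 2*343) + 3*I*√32737) = √((2 - 119 + 686) + 3*I*√32737) = √(569 + 3*I*√32737)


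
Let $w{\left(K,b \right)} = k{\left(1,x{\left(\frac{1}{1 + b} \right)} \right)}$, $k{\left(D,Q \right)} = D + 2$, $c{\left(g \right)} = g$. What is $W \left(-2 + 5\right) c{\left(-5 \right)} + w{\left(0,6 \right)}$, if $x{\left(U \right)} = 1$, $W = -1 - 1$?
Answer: $33$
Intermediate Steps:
$W = -2$ ($W = -1 - 1 = -2$)
$k{\left(D,Q \right)} = 2 + D$
$w{\left(K,b \right)} = 3$ ($w{\left(K,b \right)} = 2 + 1 = 3$)
$W \left(-2 + 5\right) c{\left(-5 \right)} + w{\left(0,6 \right)} = - 2 \left(-2 + 5\right) \left(-5\right) + 3 = \left(-2\right) 3 \left(-5\right) + 3 = \left(-6\right) \left(-5\right) + 3 = 30 + 3 = 33$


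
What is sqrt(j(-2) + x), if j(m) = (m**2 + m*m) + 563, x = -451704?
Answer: I*sqrt(451133) ≈ 671.66*I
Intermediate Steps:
j(m) = 563 + 2*m**2 (j(m) = (m**2 + m**2) + 563 = 2*m**2 + 563 = 563 + 2*m**2)
sqrt(j(-2) + x) = sqrt((563 + 2*(-2)**2) - 451704) = sqrt((563 + 2*4) - 451704) = sqrt((563 + 8) - 451704) = sqrt(571 - 451704) = sqrt(-451133) = I*sqrt(451133)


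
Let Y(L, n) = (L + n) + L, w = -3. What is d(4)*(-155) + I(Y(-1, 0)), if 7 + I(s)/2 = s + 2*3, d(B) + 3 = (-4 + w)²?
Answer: -7136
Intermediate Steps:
Y(L, n) = n + 2*L
d(B) = 46 (d(B) = -3 + (-4 - 3)² = -3 + (-7)² = -3 + 49 = 46)
I(s) = -2 + 2*s (I(s) = -14 + 2*(s + 2*3) = -14 + 2*(s + 6) = -14 + 2*(6 + s) = -14 + (12 + 2*s) = -2 + 2*s)
d(4)*(-155) + I(Y(-1, 0)) = 46*(-155) + (-2 + 2*(0 + 2*(-1))) = -7130 + (-2 + 2*(0 - 2)) = -7130 + (-2 + 2*(-2)) = -7130 + (-2 - 4) = -7130 - 6 = -7136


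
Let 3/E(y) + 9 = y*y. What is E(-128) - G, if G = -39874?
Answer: 652936753/16375 ≈ 39874.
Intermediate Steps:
E(y) = 3/(-9 + y**2) (E(y) = 3/(-9 + y*y) = 3/(-9 + y**2))
E(-128) - G = 3/(-9 + (-128)**2) - 1*(-39874) = 3/(-9 + 16384) + 39874 = 3/16375 + 39874 = 652936753/16375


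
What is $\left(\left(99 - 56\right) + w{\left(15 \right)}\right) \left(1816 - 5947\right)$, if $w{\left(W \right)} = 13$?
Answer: $-231336$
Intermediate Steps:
$\left(\left(99 - 56\right) + w{\left(15 \right)}\right) \left(1816 - 5947\right) = \left(\left(99 - 56\right) + 13\right) \left(1816 - 5947\right) = \left(43 + 13\right) \left(-4131\right) = 56 \left(-4131\right) = -231336$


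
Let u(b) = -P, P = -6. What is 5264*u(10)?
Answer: 31584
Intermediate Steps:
u(b) = 6 (u(b) = -1*(-6) = 6)
5264*u(10) = 5264*6 = 31584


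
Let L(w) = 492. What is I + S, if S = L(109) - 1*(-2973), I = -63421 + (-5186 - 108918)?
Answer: -174060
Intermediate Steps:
I = -177525 (I = -63421 - 114104 = -177525)
S = 3465 (S = 492 - 1*(-2973) = 492 + 2973 = 3465)
I + S = -177525 + 3465 = -174060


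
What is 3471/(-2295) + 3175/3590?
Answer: -344951/549270 ≈ -0.62802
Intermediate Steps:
3471/(-2295) + 3175/3590 = 3471*(-1/2295) + 3175*(1/3590) = -1157/765 + 635/718 = -344951/549270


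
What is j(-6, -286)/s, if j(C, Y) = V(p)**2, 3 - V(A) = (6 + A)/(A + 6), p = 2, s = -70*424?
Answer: -1/7420 ≈ -0.00013477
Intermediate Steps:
s = -29680
V(A) = 2 (V(A) = 3 - (6 + A)/(A + 6) = 3 - (6 + A)/(6 + A) = 3 - 1*1 = 3 - 1 = 2)
j(C, Y) = 4 (j(C, Y) = 2**2 = 4)
j(-6, -286)/s = 4/(-29680) = 4*(-1/29680) = -1/7420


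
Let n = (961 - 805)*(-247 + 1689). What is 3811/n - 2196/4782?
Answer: -769855/1740648 ≈ -0.44228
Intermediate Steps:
n = 224952 (n = 156*1442 = 224952)
3811/n - 2196/4782 = 3811/224952 - 2196/4782 = 3811*(1/224952) - 2196*1/4782 = 37/2184 - 366/797 = -769855/1740648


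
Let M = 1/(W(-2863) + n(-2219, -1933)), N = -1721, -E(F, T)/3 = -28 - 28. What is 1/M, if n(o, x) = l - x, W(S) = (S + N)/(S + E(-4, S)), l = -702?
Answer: 3322129/2695 ≈ 1232.7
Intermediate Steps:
E(F, T) = 168 (E(F, T) = -3*(-28 - 28) = -3*(-56) = 168)
W(S) = (-1721 + S)/(168 + S) (W(S) = (S - 1721)/(S + 168) = (-1721 + S)/(168 + S))
n(o, x) = -702 - x
M = 2695/3322129 (M = 1/((-1721 - 2863)/(168 - 2863) + (-702 - 1*(-1933))) = 1/(-4584/(-2695) + (-702 + 1933)) = 1/(-1/2695*(-4584) + 1231) = 1/(4584/2695 + 1231) = 1/(3322129/2695) = 2695/3322129 ≈ 0.00081123)
1/M = 1/(2695/3322129) = 3322129/2695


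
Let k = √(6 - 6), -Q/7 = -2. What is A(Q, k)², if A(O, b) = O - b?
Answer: 196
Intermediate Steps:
Q = 14 (Q = -7*(-2) = 14)
k = 0 (k = √0 = 0)
A(Q, k)² = (14 - 1*0)² = (14 + 0)² = 14² = 196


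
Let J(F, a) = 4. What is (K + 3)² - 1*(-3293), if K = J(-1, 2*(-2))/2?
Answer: 3318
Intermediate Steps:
K = 2 (K = 4/2 = 4*(½) = 2)
(K + 3)² - 1*(-3293) = (2 + 3)² - 1*(-3293) = 5² + 3293 = 25 + 3293 = 3318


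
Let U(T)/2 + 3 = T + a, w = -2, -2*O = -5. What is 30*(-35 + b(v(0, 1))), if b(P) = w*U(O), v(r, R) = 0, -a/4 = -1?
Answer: -1470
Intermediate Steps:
a = 4 (a = -4*(-1) = 4)
O = 5/2 (O = -½*(-5) = 5/2 ≈ 2.5000)
U(T) = 2 + 2*T (U(T) = -6 + 2*(T + 4) = -6 + 2*(4 + T) = -6 + (8 + 2*T) = 2 + 2*T)
b(P) = -14 (b(P) = -2*(2 + 2*(5/2)) = -2*(2 + 5) = -2*7 = -14)
30*(-35 + b(v(0, 1))) = 30*(-35 - 14) = 30*(-49) = -1470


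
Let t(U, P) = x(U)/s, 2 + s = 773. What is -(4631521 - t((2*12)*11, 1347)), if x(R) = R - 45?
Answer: -1190300824/257 ≈ -4.6315e+6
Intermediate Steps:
s = 771 (s = -2 + 773 = 771)
x(R) = -45 + R
t(U, P) = -15/257 + U/771 (t(U, P) = (-45 + U)/771 = (-45 + U)*(1/771) = -15/257 + U/771)
-(4631521 - t((2*12)*11, 1347)) = -(4631521 - (-15/257 + ((2*12)*11)/771)) = -(4631521 - (-15/257 + (24*11)/771)) = -(4631521 - (-15/257 + (1/771)*264)) = -(4631521 - (-15/257 + 88/257)) = -(4631521 - 1*73/257) = -(4631521 - 73/257) = -1*1190300824/257 = -1190300824/257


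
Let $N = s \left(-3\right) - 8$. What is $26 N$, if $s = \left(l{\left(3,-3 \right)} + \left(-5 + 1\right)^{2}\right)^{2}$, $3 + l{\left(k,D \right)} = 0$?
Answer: $-13390$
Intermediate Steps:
$l{\left(k,D \right)} = -3$ ($l{\left(k,D \right)} = -3 + 0 = -3$)
$s = 169$ ($s = \left(-3 + \left(-5 + 1\right)^{2}\right)^{2} = \left(-3 + \left(-4\right)^{2}\right)^{2} = \left(-3 + 16\right)^{2} = 13^{2} = 169$)
$N = -515$ ($N = 169 \left(-3\right) - 8 = -507 - 8 = -515$)
$26 N = 26 \left(-515\right) = -13390$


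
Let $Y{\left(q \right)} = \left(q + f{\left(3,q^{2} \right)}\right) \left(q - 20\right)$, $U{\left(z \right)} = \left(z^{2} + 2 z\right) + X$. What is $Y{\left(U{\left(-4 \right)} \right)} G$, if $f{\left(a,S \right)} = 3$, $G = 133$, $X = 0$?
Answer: $-17556$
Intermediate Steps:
$U{\left(z \right)} = z^{2} + 2 z$ ($U{\left(z \right)} = \left(z^{2} + 2 z\right) + 0 = z^{2} + 2 z$)
$Y{\left(q \right)} = \left(-20 + q\right) \left(3 + q\right)$ ($Y{\left(q \right)} = \left(q + 3\right) \left(q - 20\right) = \left(3 + q\right) \left(-20 + q\right) = \left(-20 + q\right) \left(3 + q\right)$)
$Y{\left(U{\left(-4 \right)} \right)} G = \left(-60 + \left(- 4 \left(2 - 4\right)\right)^{2} - 17 \left(- 4 \left(2 - 4\right)\right)\right) 133 = \left(-60 + \left(\left(-4\right) \left(-2\right)\right)^{2} - 17 \left(\left(-4\right) \left(-2\right)\right)\right) 133 = \left(-60 + 8^{2} - 136\right) 133 = \left(-60 + 64 - 136\right) 133 = \left(-132\right) 133 = -17556$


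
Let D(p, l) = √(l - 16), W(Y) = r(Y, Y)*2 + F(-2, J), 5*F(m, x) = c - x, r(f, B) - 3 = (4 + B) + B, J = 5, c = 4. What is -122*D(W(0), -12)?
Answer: -244*I*√7 ≈ -645.56*I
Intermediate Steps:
r(f, B) = 7 + 2*B (r(f, B) = 3 + ((4 + B) + B) = 3 + (4 + 2*B) = 7 + 2*B)
F(m, x) = ⅘ - x/5 (F(m, x) = (4 - x)/5 = ⅘ - x/5)
W(Y) = 69/5 + 4*Y (W(Y) = (7 + 2*Y)*2 + (⅘ - ⅕*5) = (14 + 4*Y) + (⅘ - 1) = (14 + 4*Y) - ⅕ = 69/5 + 4*Y)
D(p, l) = √(-16 + l)
-122*D(W(0), -12) = -122*√(-16 - 12) = -244*I*√7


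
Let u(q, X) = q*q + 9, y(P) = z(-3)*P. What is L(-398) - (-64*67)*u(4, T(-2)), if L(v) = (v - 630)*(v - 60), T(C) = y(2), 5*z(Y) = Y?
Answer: 578024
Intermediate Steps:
z(Y) = Y/5
y(P) = -3*P/5 (y(P) = ((1/5)*(-3))*P = -3*P/5)
T(C) = -6/5 (T(C) = -3/5*2 = -6/5)
u(q, X) = 9 + q**2 (u(q, X) = q**2 + 9 = 9 + q**2)
L(v) = (-630 + v)*(-60 + v)
L(-398) - (-64*67)*u(4, T(-2)) = (37800 + (-398)**2 - 690*(-398)) - (-64*67)*(9 + 4**2) = (37800 + 158404 + 274620) - (-4288)*(9 + 16) = 470824 - (-4288)*25 = 470824 - 1*(-107200) = 470824 + 107200 = 578024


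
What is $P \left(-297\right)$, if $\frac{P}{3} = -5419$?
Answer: $4828329$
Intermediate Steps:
$P = -16257$ ($P = 3 \left(-5419\right) = -16257$)
$P \left(-297\right) = \left(-16257\right) \left(-297\right) = 4828329$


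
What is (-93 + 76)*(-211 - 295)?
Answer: 8602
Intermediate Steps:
(-93 + 76)*(-211 - 295) = -17*(-506) = 8602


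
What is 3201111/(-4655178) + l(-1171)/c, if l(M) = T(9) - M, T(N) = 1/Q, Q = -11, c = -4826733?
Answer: -190819245563/277398781154 ≈ -0.68789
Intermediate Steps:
T(N) = -1/11 (T(N) = 1/(-11) = -1/11)
l(M) = -1/11 - M
3201111/(-4655178) + l(-1171)/c = 3201111/(-4655178) + (-1/11 - 1*(-1171))/(-4826733) = 3201111*(-1/4655178) + (-1/11 + 1171)*(-1/4826733) = -355679/517242 + (12880/11)*(-1/4826733) = -355679/517242 - 12880/53094063 = -190819245563/277398781154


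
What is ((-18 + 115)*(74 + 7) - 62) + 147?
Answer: 7942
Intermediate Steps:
((-18 + 115)*(74 + 7) - 62) + 147 = (97*81 - 62) + 147 = (7857 - 62) + 147 = 7795 + 147 = 7942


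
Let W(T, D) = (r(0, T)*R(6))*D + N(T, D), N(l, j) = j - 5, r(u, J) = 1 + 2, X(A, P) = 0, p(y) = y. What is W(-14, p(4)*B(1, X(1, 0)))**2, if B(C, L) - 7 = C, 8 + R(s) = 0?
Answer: 549081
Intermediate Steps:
R(s) = -8 (R(s) = -8 + 0 = -8)
B(C, L) = 7 + C
r(u, J) = 3
N(l, j) = -5 + j
W(T, D) = -5 - 23*D (W(T, D) = (3*(-8))*D + (-5 + D) = -24*D + (-5 + D) = -5 - 23*D)
W(-14, p(4)*B(1, X(1, 0)))**2 = (-5 - 92*(7 + 1))**2 = (-5 - 92*8)**2 = (-5 - 23*32)**2 = (-5 - 736)**2 = (-741)**2 = 549081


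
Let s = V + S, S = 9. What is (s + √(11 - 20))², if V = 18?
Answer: 720 + 162*I ≈ 720.0 + 162.0*I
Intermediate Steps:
s = 27 (s = 18 + 9 = 27)
(s + √(11 - 20))² = (27 + √(11 - 20))² = (27 + √(-9))² = (27 + 3*I)²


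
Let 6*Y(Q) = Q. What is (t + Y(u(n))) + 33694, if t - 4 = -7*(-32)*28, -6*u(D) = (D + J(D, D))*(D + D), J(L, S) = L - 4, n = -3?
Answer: 119905/3 ≈ 39968.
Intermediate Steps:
J(L, S) = -4 + L
u(D) = -D*(-4 + 2*D)/3 (u(D) = -(D + (-4 + D))*(D + D)/6 = -(-4 + 2*D)*2*D/6 = -D*(-4 + 2*D)/3)
Y(Q) = Q/6
t = 6276 (t = 4 - 7*(-32)*28 = 4 + 224*28 = 4 + 6272 = 6276)
(t + Y(u(n))) + 33694 = (6276 + ((2/3)*(-3)*(2 - 1*(-3)))/6) + 33694 = (6276 + ((2/3)*(-3)*(2 + 3))/6) + 33694 = (6276 + ((2/3)*(-3)*5)/6) + 33694 = (6276 + (1/6)*(-10)) + 33694 = (6276 - 5/3) + 33694 = 18823/3 + 33694 = 119905/3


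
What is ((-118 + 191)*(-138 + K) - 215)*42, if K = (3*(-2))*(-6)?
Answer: -321762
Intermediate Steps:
K = 36 (K = -6*(-6) = 36)
((-118 + 191)*(-138 + K) - 215)*42 = ((-118 + 191)*(-138 + 36) - 215)*42 = (73*(-102) - 215)*42 = (-7446 - 215)*42 = -7661*42 = -321762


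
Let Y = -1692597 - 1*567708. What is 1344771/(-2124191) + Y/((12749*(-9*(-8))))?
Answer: -670635832527/216650488472 ≈ -3.0955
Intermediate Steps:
Y = -2260305 (Y = -1692597 - 567708 = -2260305)
1344771/(-2124191) + Y/((12749*(-9*(-8)))) = 1344771/(-2124191) - 2260305/(12749*(-9*(-8))) = 1344771*(-1/2124191) - 2260305/(12749*72) = -1344771/2124191 - 2260305/917928 = -1344771/2124191 - 2260305*1/917928 = -1344771/2124191 - 251145/101992 = -670635832527/216650488472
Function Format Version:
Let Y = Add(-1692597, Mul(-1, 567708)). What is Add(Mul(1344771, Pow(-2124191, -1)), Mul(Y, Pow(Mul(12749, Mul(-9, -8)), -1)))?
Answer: Rational(-670635832527, 216650488472) ≈ -3.0955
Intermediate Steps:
Y = -2260305 (Y = Add(-1692597, -567708) = -2260305)
Add(Mul(1344771, Pow(-2124191, -1)), Mul(Y, Pow(Mul(12749, Mul(-9, -8)), -1))) = Add(Mul(1344771, Pow(-2124191, -1)), Mul(-2260305, Pow(Mul(12749, Mul(-9, -8)), -1))) = Add(Mul(1344771, Rational(-1, 2124191)), Mul(-2260305, Pow(Mul(12749, 72), -1))) = Add(Rational(-1344771, 2124191), Mul(-2260305, Pow(917928, -1))) = Add(Rational(-1344771, 2124191), Mul(-2260305, Rational(1, 917928))) = Add(Rational(-1344771, 2124191), Rational(-251145, 101992)) = Rational(-670635832527, 216650488472)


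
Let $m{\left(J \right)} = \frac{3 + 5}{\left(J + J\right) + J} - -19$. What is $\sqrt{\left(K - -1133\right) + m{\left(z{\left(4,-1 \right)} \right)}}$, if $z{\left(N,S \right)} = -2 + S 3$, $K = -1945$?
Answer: $\frac{i \sqrt{178545}}{15} \approx 28.17 i$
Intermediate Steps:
$z{\left(N,S \right)} = -2 + 3 S$
$m{\left(J \right)} = 19 + \frac{8}{3 J}$ ($m{\left(J \right)} = \frac{8}{2 J + J} + 19 = \frac{8}{3 J} + 19 = 19 + \frac{8}{3 J}$)
$\sqrt{\left(K - -1133\right) + m{\left(z{\left(4,-1 \right)} \right)}} = \sqrt{\left(-1945 - -1133\right) + \left(19 + \frac{8}{3 \left(-2 + 3 \left(-1\right)\right)}\right)} = \sqrt{\left(-1945 + 1133\right) + \left(19 + \frac{8}{3 \left(-2 - 3\right)}\right)} = \sqrt{-812 + \left(19 + \frac{8}{3 \left(-5\right)}\right)} = \sqrt{-812 + \left(19 + \frac{8}{3} \left(- \frac{1}{5}\right)\right)} = \sqrt{-812 + \left(19 - \frac{8}{15}\right)} = \sqrt{-812 + \frac{277}{15}} = \sqrt{- \frac{11903}{15}} = \frac{i \sqrt{178545}}{15}$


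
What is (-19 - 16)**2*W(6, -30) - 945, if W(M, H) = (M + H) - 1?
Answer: -31570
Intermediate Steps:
W(M, H) = -1 + H + M (W(M, H) = (H + M) - 1 = -1 + H + M)
(-19 - 16)**2*W(6, -30) - 945 = (-19 - 16)**2*(-1 - 30 + 6) - 945 = (-35)**2*(-25) - 945 = 1225*(-25) - 945 = -30625 - 945 = -31570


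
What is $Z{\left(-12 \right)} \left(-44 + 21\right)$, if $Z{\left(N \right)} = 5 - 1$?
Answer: $-92$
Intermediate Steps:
$Z{\left(N \right)} = 4$ ($Z{\left(N \right)} = 5 - 1 = 4$)
$Z{\left(-12 \right)} \left(-44 + 21\right) = 4 \left(-44 + 21\right) = 4 \left(-23\right) = -92$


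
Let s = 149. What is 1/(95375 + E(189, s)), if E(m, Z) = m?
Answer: 1/95564 ≈ 1.0464e-5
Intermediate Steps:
1/(95375 + E(189, s)) = 1/(95375 + 189) = 1/95564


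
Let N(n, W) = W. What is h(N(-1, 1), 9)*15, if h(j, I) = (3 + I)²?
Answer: 2160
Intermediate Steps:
h(N(-1, 1), 9)*15 = (3 + 9)²*15 = 12²*15 = 144*15 = 2160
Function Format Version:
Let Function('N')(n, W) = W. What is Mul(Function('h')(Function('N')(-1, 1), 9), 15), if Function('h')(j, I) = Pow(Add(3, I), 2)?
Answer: 2160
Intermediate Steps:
Mul(Function('h')(Function('N')(-1, 1), 9), 15) = Mul(Pow(Add(3, 9), 2), 15) = Mul(Pow(12, 2), 15) = Mul(144, 15) = 2160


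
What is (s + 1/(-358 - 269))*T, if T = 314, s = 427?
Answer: 84066592/627 ≈ 1.3408e+5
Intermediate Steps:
(s + 1/(-358 - 269))*T = (427 + 1/(-358 - 269))*314 = (427 + 1/(-627))*314 = (427 - 1/627)*314 = (267728/627)*314 = 84066592/627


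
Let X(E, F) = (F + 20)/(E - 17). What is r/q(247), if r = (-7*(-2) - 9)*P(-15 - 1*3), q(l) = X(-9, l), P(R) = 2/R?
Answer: 130/2403 ≈ 0.054099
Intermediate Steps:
X(E, F) = (20 + F)/(-17 + E)
q(l) = -10/13 - l/26 (q(l) = (20 + l)/(-17 - 9) = (20 + l)/(-26) = -(20 + l)/26 = -10/13 - l/26)
r = -5/9 (r = (-7*(-2) - 9)*(2/(-15 - 1*3)) = (14 - 9)*(2/(-15 - 3)) = 5*(2/(-18)) = 5*(2*(-1/18)) = 5*(-⅑) = -5/9 ≈ -0.55556)
r/q(247) = -5/(9*(-10/13 - 1/26*247)) = -5/(9*(-10/13 - 19/2)) = -5/(9*(-267/26)) = -5/9*(-26/267) = 130/2403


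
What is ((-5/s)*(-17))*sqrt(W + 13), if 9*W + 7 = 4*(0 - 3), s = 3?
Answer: 595*sqrt(2)/9 ≈ 93.495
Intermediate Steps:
W = -19/9 (W = -7/9 + (4*(0 - 3))/9 = -7/9 + (4*(-3))/9 = -7/9 + (1/9)*(-12) = -7/9 - 4/3 = -19/9 ≈ -2.1111)
((-5/s)*(-17))*sqrt(W + 13) = ((-5/3)*(-17))*sqrt(-19/9 + 13) = (((1/3)*(-5))*(-17))*sqrt(98/9) = (-5/3*(-17))*(7*sqrt(2)/3) = 85*(7*sqrt(2)/3)/3 = 595*sqrt(2)/9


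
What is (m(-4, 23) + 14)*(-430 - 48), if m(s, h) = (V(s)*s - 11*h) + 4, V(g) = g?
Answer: 104682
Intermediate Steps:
m(s, h) = 4 + s² - 11*h (m(s, h) = (s*s - 11*h) + 4 = (s² - 11*h) + 4 = 4 + s² - 11*h)
(m(-4, 23) + 14)*(-430 - 48) = ((4 + (-4)² - 11*23) + 14)*(-430 - 48) = ((4 + 16 - 253) + 14)*(-478) = (-233 + 14)*(-478) = -219*(-478) = 104682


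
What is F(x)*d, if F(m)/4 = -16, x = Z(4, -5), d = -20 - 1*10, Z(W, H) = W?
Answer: 1920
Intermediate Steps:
d = -30 (d = -20 - 10 = -30)
x = 4
F(m) = -64 (F(m) = 4*(-16) = -64)
F(x)*d = -64*(-30) = 1920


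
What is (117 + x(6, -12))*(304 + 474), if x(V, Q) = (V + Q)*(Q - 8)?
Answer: 184386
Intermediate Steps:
x(V, Q) = (-8 + Q)*(Q + V) (x(V, Q) = (Q + V)*(-8 + Q) = (-8 + Q)*(Q + V))
(117 + x(6, -12))*(304 + 474) = (117 + ((-12)² - 8*(-12) - 8*6 - 12*6))*(304 + 474) = (117 + (144 + 96 - 48 - 72))*778 = (117 + 120)*778 = 237*778 = 184386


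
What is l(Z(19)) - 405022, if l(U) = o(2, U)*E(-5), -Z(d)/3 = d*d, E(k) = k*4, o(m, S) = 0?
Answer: -405022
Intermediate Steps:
E(k) = 4*k
Z(d) = -3*d**2 (Z(d) = -3*d*d = -3*d**2)
l(U) = 0 (l(U) = 0*(4*(-5)) = 0*(-20) = 0)
l(Z(19)) - 405022 = 0 - 405022 = -405022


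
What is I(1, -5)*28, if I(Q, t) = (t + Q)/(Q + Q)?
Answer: -56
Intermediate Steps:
I(Q, t) = (Q + t)/(2*Q) (I(Q, t) = (Q + t)/((2*Q)) = (Q + t)*(1/(2*Q)) = (Q + t)/(2*Q))
I(1, -5)*28 = ((1/2)*(1 - 5)/1)*28 = ((1/2)*1*(-4))*28 = -2*28 = -56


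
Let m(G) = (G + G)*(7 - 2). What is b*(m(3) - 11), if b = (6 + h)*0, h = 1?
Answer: 0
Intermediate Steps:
m(G) = 10*G (m(G) = (2*G)*5 = 10*G)
b = 0 (b = (6 + 1)*0 = 7*0 = 0)
b*(m(3) - 11) = 0*(10*3 - 11) = 0*(30 - 11) = 0*19 = 0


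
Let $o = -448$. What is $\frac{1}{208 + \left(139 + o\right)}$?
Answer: $- \frac{1}{101} \approx -0.009901$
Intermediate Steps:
$\frac{1}{208 + \left(139 + o\right)} = \frac{1}{208 + \left(139 - 448\right)} = \frac{1}{208 - 309} = \frac{1}{-101} = - \frac{1}{101}$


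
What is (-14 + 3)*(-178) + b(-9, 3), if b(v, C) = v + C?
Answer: 1952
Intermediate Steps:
b(v, C) = C + v
(-14 + 3)*(-178) + b(-9, 3) = (-14 + 3)*(-178) + (3 - 9) = -11*(-178) - 6 = 1958 - 6 = 1952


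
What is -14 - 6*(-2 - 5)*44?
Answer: 1834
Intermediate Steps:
-14 - 6*(-2 - 5)*44 = -14 - 6*(-7)*44 = -14 + 42*44 = -14 + 1848 = 1834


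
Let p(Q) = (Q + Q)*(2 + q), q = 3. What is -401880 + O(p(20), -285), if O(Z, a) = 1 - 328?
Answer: -402207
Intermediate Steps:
p(Q) = 10*Q (p(Q) = (Q + Q)*(2 + 3) = (2*Q)*5 = 10*Q)
O(Z, a) = -327
-401880 + O(p(20), -285) = -401880 - 327 = -402207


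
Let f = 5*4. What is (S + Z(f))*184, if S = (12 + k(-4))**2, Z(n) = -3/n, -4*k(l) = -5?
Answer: 322759/10 ≈ 32276.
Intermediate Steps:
f = 20
k(l) = 5/4 (k(l) = -1/4*(-5) = 5/4)
S = 2809/16 (S = (12 + 5/4)**2 = (53/4)**2 = 2809/16 ≈ 175.56)
(S + Z(f))*184 = (2809/16 - 3/20)*184 = (14033/80)*184 = 322759/10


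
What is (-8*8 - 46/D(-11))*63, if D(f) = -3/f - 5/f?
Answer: -32067/4 ≈ -8016.8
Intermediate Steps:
D(f) = -8/f
(-8*8 - 46/D(-11))*63 = (-8*8 - 46/((-8/(-11))))*63 = (-64 - 46/((-8*(-1/11))))*63 = (-64 - 46/8/11)*63 = (-64 - 46*11/8)*63 = (-64 - 253/4)*63 = -509/4*63 = -32067/4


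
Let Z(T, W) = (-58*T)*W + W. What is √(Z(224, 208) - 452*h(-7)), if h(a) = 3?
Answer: 2*I*√675871 ≈ 1644.2*I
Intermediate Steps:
Z(T, W) = W - 58*T*W (Z(T, W) = -58*T*W + W = W - 58*T*W)
√(Z(224, 208) - 452*h(-7)) = √(208*(1 - 58*224) - 452*3) = √(208*(1 - 12992) - 1356) = √(208*(-12991) - 1356) = √(-2702128 - 1356) = √(-2703484) = 2*I*√675871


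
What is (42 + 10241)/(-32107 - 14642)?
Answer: -10283/46749 ≈ -0.21996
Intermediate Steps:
(42 + 10241)/(-32107 - 14642) = 10283/(-46749) = 10283*(-1/46749) = -10283/46749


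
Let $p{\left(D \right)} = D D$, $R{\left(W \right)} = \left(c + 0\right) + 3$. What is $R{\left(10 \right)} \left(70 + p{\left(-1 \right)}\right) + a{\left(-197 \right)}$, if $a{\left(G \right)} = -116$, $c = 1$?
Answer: $168$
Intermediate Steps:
$R{\left(W \right)} = 4$ ($R{\left(W \right)} = \left(1 + 0\right) + 3 = 1 + 3 = 4$)
$p{\left(D \right)} = D^{2}$
$R{\left(10 \right)} \left(70 + p{\left(-1 \right)}\right) + a{\left(-197 \right)} = 4 \left(70 + \left(-1\right)^{2}\right) - 116 = 4 \left(70 + 1\right) - 116 = 4 \cdot 71 - 116 = 284 - 116 = 168$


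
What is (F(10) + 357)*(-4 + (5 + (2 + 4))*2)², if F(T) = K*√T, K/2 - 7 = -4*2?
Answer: 115668 - 648*√10 ≈ 1.1362e+5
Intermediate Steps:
K = -2 (K = 14 + 2*(-4*2) = 14 + 2*(-8) = 14 - 16 = -2)
F(T) = -2*√T
(F(10) + 357)*(-4 + (5 + (2 + 4))*2)² = (-2*√10 + 357)*(-4 + (5 + (2 + 4))*2)² = (357 - 2*√10)*(-4 + (5 + 6)*2)² = (357 - 2*√10)*(-4 + 11*2)² = (357 - 2*√10)*(-4 + 22)² = (357 - 2*√10)*18² = (357 - 2*√10)*324 = 115668 - 648*√10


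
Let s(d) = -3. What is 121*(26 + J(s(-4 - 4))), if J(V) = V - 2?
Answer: 2541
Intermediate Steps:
J(V) = -2 + V
121*(26 + J(s(-4 - 4))) = 121*(26 + (-2 - 3)) = 121*(26 - 5) = 121*21 = 2541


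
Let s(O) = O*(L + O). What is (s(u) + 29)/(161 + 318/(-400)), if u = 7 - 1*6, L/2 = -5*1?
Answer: 4000/32041 ≈ 0.12484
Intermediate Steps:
L = -10 (L = 2*(-5*1) = 2*(-5) = -10)
u = 1 (u = 7 - 6 = 1)
s(O) = O*(-10 + O)
(s(u) + 29)/(161 + 318/(-400)) = (1*(-10 + 1) + 29)/(161 + 318/(-400)) = (1*(-9) + 29)/(161 + 318*(-1/400)) = (-9 + 29)/(161 - 159/200) = 20/(32041/200) = (200/32041)*20 = 4000/32041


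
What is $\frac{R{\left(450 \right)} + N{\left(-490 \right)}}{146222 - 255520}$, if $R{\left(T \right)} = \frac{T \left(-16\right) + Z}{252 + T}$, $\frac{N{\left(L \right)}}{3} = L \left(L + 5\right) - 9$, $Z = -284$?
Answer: $- \frac{250232231}{38363598} \approx -6.5226$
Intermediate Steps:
$N{\left(L \right)} = -27 + 3 L \left(5 + L\right)$ ($N{\left(L \right)} = 3 \left(L \left(L + 5\right) - 9\right) = 3 \left(L \left(5 + L\right) - 9\right) = 3 \left(-9 + L \left(5 + L\right)\right) = -27 + 3 L \left(5 + L\right)$)
$R{\left(T \right)} = \frac{-284 - 16 T}{252 + T}$ ($R{\left(T \right)} = \frac{T \left(-16\right) - 284}{252 + T} = \frac{- 16 T - 284}{252 + T} = \frac{-284 - 16 T}{252 + T}$)
$\frac{R{\left(450 \right)} + N{\left(-490 \right)}}{146222 - 255520} = \frac{\frac{4 \left(-71 - 1800\right)}{252 + 450} + \left(-27 + 3 \left(-490\right)^{2} + 15 \left(-490\right)\right)}{146222 - 255520} = \frac{\frac{4 \left(-71 - 1800\right)}{702} - -712923}{-109298} = \left(4 \cdot \frac{1}{702} \left(-1871\right) - -712923\right) \left(- \frac{1}{109298}\right) = \left(- \frac{3742}{351} + 712923\right) \left(- \frac{1}{109298}\right) = \frac{250232231}{351} \left(- \frac{1}{109298}\right) = - \frac{250232231}{38363598}$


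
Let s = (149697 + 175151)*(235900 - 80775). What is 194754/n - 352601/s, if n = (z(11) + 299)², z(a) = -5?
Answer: 116833595824571/51853415334000 ≈ 2.2532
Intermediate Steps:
s = 50392046000 (s = 324848*155125 = 50392046000)
n = 86436 (n = (-5 + 299)² = 294² = 86436)
194754/n - 352601/s = 194754/86436 - 352601/50392046000 = 194754*(1/86436) - 352601*1/50392046000 = 4637/2058 - 352601/50392046000 = 116833595824571/51853415334000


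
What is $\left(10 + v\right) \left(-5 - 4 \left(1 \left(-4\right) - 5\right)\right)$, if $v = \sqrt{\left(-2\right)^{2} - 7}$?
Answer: $310 + 31 i \sqrt{3} \approx 310.0 + 53.694 i$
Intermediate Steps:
$v = i \sqrt{3}$ ($v = \sqrt{4 - 7} = \sqrt{-3} = i \sqrt{3} \approx 1.732 i$)
$\left(10 + v\right) \left(-5 - 4 \left(1 \left(-4\right) - 5\right)\right) = \left(10 + i \sqrt{3}\right) \left(-5 - 4 \left(1 \left(-4\right) - 5\right)\right) = \left(10 + i \sqrt{3}\right) \left(-5 - 4 \left(-4 - 5\right)\right) = \left(10 + i \sqrt{3}\right) \left(-5 - -36\right) = \left(10 + i \sqrt{3}\right) \left(-5 + 36\right) = \left(10 + i \sqrt{3}\right) 31 = 310 + 31 i \sqrt{3}$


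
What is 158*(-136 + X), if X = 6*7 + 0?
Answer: -14852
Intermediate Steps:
X = 42 (X = 42 + 0 = 42)
158*(-136 + X) = 158*(-136 + 42) = 158*(-94) = -14852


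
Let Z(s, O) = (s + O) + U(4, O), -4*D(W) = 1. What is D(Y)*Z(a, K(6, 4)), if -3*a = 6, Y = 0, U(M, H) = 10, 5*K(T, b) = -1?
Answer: -39/20 ≈ -1.9500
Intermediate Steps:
K(T, b) = -⅕ (K(T, b) = (⅕)*(-1) = -⅕)
a = -2 (a = -⅓*6 = -2)
D(W) = -¼ (D(W) = -¼*1 = -¼)
Z(s, O) = 10 + O + s (Z(s, O) = (s + O) + 10 = (O + s) + 10 = 10 + O + s)
D(Y)*Z(a, K(6, 4)) = -(10 - ⅕ - 2)/4 = -¼*39/5 = -39/20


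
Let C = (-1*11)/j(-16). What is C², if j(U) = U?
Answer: 121/256 ≈ 0.47266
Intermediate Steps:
C = 11/16 (C = -1*11/(-16) = -11*(-1/16) = 11/16 ≈ 0.68750)
C² = (11/16)² = 121/256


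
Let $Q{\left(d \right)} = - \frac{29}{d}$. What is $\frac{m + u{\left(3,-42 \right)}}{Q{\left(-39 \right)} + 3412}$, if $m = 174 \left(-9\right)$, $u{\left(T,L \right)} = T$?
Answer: $- \frac{60957}{133097} \approx -0.45799$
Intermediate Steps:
$m = -1566$
$\frac{m + u{\left(3,-42 \right)}}{Q{\left(-39 \right)} + 3412} = \frac{-1566 + 3}{- \frac{29}{-39} + 3412} = - \frac{1563}{\left(-29\right) \left(- \frac{1}{39}\right) + 3412} = - \frac{1563}{\frac{29}{39} + 3412} = - \frac{1563}{\frac{133097}{39}} = \left(-1563\right) \frac{39}{133097} = - \frac{60957}{133097}$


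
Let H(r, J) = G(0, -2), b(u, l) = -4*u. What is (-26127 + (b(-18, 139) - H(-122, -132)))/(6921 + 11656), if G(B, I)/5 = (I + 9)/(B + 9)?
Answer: -234530/167193 ≈ -1.4028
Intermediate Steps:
G(B, I) = 5*(9 + I)/(9 + B) (G(B, I) = 5*((I + 9)/(B + 9)) = 5*((9 + I)/(9 + B)) = 5*(9 + I)/(9 + B))
H(r, J) = 35/9 (H(r, J) = 5*(9 - 2)/(9 + 0) = 5*7/9 = 5*(⅑)*7 = 35/9)
(-26127 + (b(-18, 139) - H(-122, -132)))/(6921 + 11656) = (-26127 + (-4*(-18) - 1*35/9))/(6921 + 11656) = (-26127 + (72 - 35/9))/18577 = (-26127 + 613/9)*(1/18577) = -234530/9*1/18577 = -234530/167193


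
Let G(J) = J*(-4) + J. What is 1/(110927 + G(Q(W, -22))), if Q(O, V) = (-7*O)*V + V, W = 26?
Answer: 1/98981 ≈ 1.0103e-5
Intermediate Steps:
Q(O, V) = V - 7*O*V (Q(O, V) = -7*O*V + V = V - 7*O*V)
G(J) = -3*J (G(J) = -4*J + J = -3*J)
1/(110927 + G(Q(W, -22))) = 1/(110927 - (-66)*(1 - 7*26)) = 1/(110927 - (-66)*(1 - 182)) = 1/(110927 - (-66)*(-181)) = 1/(110927 - 3*3982) = 1/(110927 - 11946) = 1/98981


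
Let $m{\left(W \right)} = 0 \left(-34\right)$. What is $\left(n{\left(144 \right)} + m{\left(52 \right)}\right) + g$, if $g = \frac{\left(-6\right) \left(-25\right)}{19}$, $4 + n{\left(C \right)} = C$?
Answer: $\frac{2810}{19} \approx 147.89$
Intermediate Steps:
$n{\left(C \right)} = -4 + C$
$m{\left(W \right)} = 0$
$g = \frac{150}{19}$ ($g = 150 \cdot \frac{1}{19} = \frac{150}{19} \approx 7.8947$)
$\left(n{\left(144 \right)} + m{\left(52 \right)}\right) + g = \left(\left(-4 + 144\right) + 0\right) + \frac{150}{19} = \left(140 + 0\right) + \frac{150}{19} = 140 + \frac{150}{19} = \frac{2810}{19}$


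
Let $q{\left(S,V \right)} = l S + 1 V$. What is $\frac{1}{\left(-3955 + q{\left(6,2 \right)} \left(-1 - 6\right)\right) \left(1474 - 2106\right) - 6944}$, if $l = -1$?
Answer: $\frac{1}{2474920} \approx 4.0405 \cdot 10^{-7}$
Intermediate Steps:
$q{\left(S,V \right)} = V - S$ ($q{\left(S,V \right)} = - S + 1 V = - S + V = V - S$)
$\frac{1}{\left(-3955 + q{\left(6,2 \right)} \left(-1 - 6\right)\right) \left(1474 - 2106\right) - 6944} = \frac{1}{\left(-3955 + \left(2 - 6\right) \left(-1 - 6\right)\right) \left(1474 - 2106\right) - 6944} = \frac{1}{\left(-3955 + \left(2 - 6\right) \left(-7\right)\right) \left(1474 - 2106\right) - 6944} = \frac{1}{\left(-3955 - -28\right) \left(-632\right) - 6944} = \frac{1}{\left(-3955 + 28\right) \left(-632\right) - 6944} = \frac{1}{\left(-3927\right) \left(-632\right) - 6944} = \frac{1}{2481864 - 6944} = \frac{1}{2474920}$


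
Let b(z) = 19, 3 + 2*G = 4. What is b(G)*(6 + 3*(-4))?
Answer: -114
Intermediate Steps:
G = ½ (G = -3/2 + (½)*4 = -3/2 + 2 = ½ ≈ 0.50000)
b(G)*(6 + 3*(-4)) = 19*(6 + 3*(-4)) = 19*(6 - 12) = 19*(-6) = -114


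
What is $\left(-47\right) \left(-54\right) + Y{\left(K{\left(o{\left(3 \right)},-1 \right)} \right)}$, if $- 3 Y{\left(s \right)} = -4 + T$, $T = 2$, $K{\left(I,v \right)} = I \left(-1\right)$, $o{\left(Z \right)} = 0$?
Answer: $\frac{7616}{3} \approx 2538.7$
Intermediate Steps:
$K{\left(I,v \right)} = - I$
$Y{\left(s \right)} = \frac{2}{3}$ ($Y{\left(s \right)} = - \frac{-4 + 2}{3} = \left(- \frac{1}{3}\right) \left(-2\right) = \frac{2}{3}$)
$\left(-47\right) \left(-54\right) + Y{\left(K{\left(o{\left(3 \right)},-1 \right)} \right)} = \left(-47\right) \left(-54\right) + \frac{2}{3} = 2538 + \frac{2}{3} = \frac{7616}{3}$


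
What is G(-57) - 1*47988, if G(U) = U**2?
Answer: -44739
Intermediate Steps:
G(-57) - 1*47988 = (-57)**2 - 1*47988 = 3249 - 47988 = -44739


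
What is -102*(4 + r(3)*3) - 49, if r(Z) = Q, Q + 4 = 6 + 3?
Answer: -1987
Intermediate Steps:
Q = 5 (Q = -4 + (6 + 3) = -4 + 9 = 5)
r(Z) = 5
-102*(4 + r(3)*3) - 49 = -102*(4 + 5*3) - 49 = -102*(4 + 15) - 49 = -102*19 - 49 = -1938 - 49 = -1987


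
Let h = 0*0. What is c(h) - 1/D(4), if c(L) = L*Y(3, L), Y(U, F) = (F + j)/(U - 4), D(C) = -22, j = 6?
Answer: 1/22 ≈ 0.045455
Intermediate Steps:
h = 0
Y(U, F) = (6 + F)/(-4 + U) (Y(U, F) = (F + 6)/(U - 4) = (6 + F)/(-4 + U))
c(L) = L*(-6 - L) (c(L) = L*((6 + L)/(-4 + 3)) = L*((6 + L)/(-1)) = L*(-(6 + L)) = L*(-6 - L))
c(h) - 1/D(4) = 0*(-6 - 1*0) - 1/(-22) = 0*(-6 + 0) - 1*(-1/22) = 0*(-6) + 1/22 = 0 + 1/22 = 1/22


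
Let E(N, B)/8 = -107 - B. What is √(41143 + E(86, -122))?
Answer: √41263 ≈ 203.13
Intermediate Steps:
E(N, B) = -856 - 8*B (E(N, B) = 8*(-107 - B) = -856 - 8*B)
√(41143 + E(86, -122)) = √(41143 + (-856 - 8*(-122))) = √(41143 + (-856 + 976)) = √(41143 + 120) = √41263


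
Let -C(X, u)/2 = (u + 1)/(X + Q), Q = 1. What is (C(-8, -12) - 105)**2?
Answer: 573049/49 ≈ 11695.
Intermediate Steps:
C(X, u) = -2*(1 + u)/(1 + X) (C(X, u) = -2*(u + 1)/(X + 1) = -2*(1 + u)/(1 + X))
(C(-8, -12) - 105)**2 = (2*(-1 - 1*(-12))/(1 - 8) - 105)**2 = (2*(-1 + 12)/(-7) - 105)**2 = (2*(-1/7)*11 - 105)**2 = (-22/7 - 105)**2 = (-757/7)**2 = 573049/49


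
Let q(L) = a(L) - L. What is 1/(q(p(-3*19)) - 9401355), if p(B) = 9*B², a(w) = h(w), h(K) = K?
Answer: -1/9401355 ≈ -1.0637e-7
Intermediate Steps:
a(w) = w
q(L) = 0 (q(L) = L - L = 0)
1/(q(p(-3*19)) - 9401355) = 1/(0 - 9401355) = 1/(-9401355) = -1/9401355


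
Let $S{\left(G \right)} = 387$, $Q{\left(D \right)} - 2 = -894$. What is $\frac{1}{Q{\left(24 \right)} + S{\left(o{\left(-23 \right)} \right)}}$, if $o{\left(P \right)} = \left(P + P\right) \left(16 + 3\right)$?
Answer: $- \frac{1}{505} \approx -0.0019802$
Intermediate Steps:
$Q{\left(D \right)} = -892$ ($Q{\left(D \right)} = 2 - 894 = -892$)
$o{\left(P \right)} = 38 P$ ($o{\left(P \right)} = 2 P 19 = 38 P$)
$\frac{1}{Q{\left(24 \right)} + S{\left(o{\left(-23 \right)} \right)}} = \frac{1}{-892 + 387} = \frac{1}{-505} = - \frac{1}{505}$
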